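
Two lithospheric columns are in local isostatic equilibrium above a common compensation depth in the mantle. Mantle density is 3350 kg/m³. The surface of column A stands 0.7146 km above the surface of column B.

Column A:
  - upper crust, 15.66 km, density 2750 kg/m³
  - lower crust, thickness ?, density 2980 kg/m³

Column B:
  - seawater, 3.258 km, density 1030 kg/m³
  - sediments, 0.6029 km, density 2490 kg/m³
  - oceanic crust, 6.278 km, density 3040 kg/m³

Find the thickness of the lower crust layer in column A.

8.17 km

Take the compensation level at the base of the deeper column (depth z_c below the surface of column A) and equate Σ ρ_i t_i down to z_c; mantle fills any gap and the z_c terms cancel.
Column A: 15.66×2750 + x×2980 + (z_c − 15.66 − x)×3350
Column B: 0.7146×0 + 3.258×1030 + 0.6029×2490 + 6.278×3040 + (z_c − 0.7146 − 10.1389)×3350
The z_c×3350 term appears on both sides and cancels. Collect the known terms of each column as K = Σ(ρt)_known − 3350 × (depth of known layers): K_A = 43065 − 3350×15.66 = −9396; K_B = 23942.081 − 3350×(0.7146 + 10.1389) = −12417.144.
Balance: K_A − x×(3350 − 2980) = K_B, so x = (K_A − K_B)/(3350 − 2980) = 3021.14/370 = 8.17 km.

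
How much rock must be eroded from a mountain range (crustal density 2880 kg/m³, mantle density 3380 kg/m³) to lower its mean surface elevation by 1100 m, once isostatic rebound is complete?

7440 m

Net drop Δ = e − u = e − e ρ_c/ρ_m = e (ρ_m − ρ_c)/ρ_m.
e = Δ ρ_m/(ρ_m − ρ_c) = 1100 m × 3380/500 = 7440 m.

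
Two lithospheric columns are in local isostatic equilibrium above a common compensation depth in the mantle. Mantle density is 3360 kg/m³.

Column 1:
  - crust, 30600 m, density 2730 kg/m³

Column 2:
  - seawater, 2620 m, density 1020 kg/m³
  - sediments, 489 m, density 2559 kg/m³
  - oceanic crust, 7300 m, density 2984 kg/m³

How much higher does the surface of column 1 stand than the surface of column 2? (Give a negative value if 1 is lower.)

For any compensation level in the mantle, the mantle terms cancel and isostasy reduces to e = (Σt_1 − Σt_2) − (Σ(ρt)_1 − Σ(ρt)_2) / ρ_m.
Σt_1 = 30600 m; Σt_2 = 10409 m; Σ(ρt)_1 = 83538000; Σ(ρt)_2 = 25706951 (in m·kg/m³).
e = (30600 − 10409) − (83538000 − 25706951) / 3360 = 2980 m.

2980 m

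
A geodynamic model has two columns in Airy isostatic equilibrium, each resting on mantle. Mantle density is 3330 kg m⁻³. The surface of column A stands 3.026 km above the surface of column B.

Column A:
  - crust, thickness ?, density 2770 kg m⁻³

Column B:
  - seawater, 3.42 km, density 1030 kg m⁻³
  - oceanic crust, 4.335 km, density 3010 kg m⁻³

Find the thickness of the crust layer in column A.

Take the compensation level at the base of the deeper column (depth z_c below the surface of column A) and equate Σ ρ_i t_i down to z_c; mantle fills any gap and the z_c terms cancel.
Column A: x×2770 + (z_c − 0 − x)×3330
Column B: 3.026×0 + 3.42×1030 + 4.335×3010 + (z_c − 3.026 − 7.755)×3330
The z_c×3330 term appears on both sides and cancels. Collect the known terms of each column as K = Σ(ρt)_known − 3330 × (depth of known layers): K_A = 0 − 3330×0 = 0; K_B = 16570.95 − 3330×(3.026 + 7.755) = −19329.78.
Balance: K_A − x×(3330 − 2770) = K_B, so x = (K_A − K_B)/(3330 − 2770) = 19329.8/560 = 34.5 km.

34.5 km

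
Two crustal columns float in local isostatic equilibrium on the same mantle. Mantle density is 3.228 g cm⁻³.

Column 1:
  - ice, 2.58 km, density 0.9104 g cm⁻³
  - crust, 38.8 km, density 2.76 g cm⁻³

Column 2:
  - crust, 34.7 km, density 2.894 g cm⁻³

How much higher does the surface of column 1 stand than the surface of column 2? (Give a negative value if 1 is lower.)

3.89 km

For any compensation level in the mantle, the mantle terms cancel and isostasy reduces to e = (Σt_1 − Σt_2) − (Σ(ρt)_1 − Σ(ρt)_2) / ρ_m.
Σt_1 = 41.38 km; Σt_2 = 34.7 km; Σ(ρt)_1 = 109.436832; Σ(ρt)_2 = 100.4218 (in km·g cm⁻³).
e = (41.38 − 34.7) − (109.436832 − 100.4218) / 3.228 = 3.89 km.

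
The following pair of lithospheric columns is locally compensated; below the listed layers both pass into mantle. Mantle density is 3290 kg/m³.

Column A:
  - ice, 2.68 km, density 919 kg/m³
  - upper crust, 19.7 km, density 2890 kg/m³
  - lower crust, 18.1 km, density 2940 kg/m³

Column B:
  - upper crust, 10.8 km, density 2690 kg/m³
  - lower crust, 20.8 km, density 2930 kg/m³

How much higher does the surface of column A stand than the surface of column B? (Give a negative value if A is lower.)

For any compensation level in the mantle, the mantle terms cancel and isostasy reduces to e = (Σt_A − Σt_B) − (Σ(ρt)_A − Σ(ρt)_B) / ρ_m.
Σt_A = 40.48 km; Σt_B = 31.6 km; Σ(ρt)_A = 112609.92; Σ(ρt)_B = 89996 (in km·kg/m³).
e = (40.48 − 31.6) − (112609.92 − 89996) / 3290 = 2.01 km.

2.01 km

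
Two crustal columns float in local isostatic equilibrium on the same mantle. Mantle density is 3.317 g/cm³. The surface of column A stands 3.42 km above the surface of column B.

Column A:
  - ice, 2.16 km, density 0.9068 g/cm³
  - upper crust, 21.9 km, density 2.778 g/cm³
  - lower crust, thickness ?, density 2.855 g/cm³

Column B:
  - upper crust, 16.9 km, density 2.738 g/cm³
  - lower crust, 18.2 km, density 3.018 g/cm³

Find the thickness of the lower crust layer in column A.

Take the compensation level at the base of the deeper column (depth z_c below the surface of column A) and equate Σ ρ_i t_i down to z_c; mantle fills any gap and the z_c terms cancel.
Column A: 2.16×0.9068 + 21.9×2.778 + x×2.855 + (z_c − 24.06 − x)×3.317
Column B: 3.42×0 + 16.9×2.738 + 18.2×3.018 + (z_c − 3.42 − 35.1)×3.317
The z_c×3.317 term appears on both sides and cancels. Collect the known terms of each column as K = Σ(ρt)_known − 3.317 × (depth of known layers): K_A = 62.796888 − 3.317×24.06 = −17.010132; K_B = 101.1998 − 3.317×(3.42 + 35.1) = −26.57104.
Balance: K_A − x×(3.317 − 2.855) = K_B, so x = (K_A − K_B)/(3.317 − 2.855) = 9.56091/0.462 = 20.7 km.

20.7 km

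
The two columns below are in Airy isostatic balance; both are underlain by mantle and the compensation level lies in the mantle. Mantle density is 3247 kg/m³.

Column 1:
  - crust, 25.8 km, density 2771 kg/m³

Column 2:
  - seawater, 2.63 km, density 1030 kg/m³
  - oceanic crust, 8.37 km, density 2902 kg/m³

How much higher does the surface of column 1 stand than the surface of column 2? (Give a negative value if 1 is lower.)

For any compensation level in the mantle, the mantle terms cancel and isostasy reduces to e = (Σt_1 − Σt_2) − (Σ(ρt)_1 − Σ(ρt)_2) / ρ_m.
Σt_1 = 25.8 km; Σt_2 = 11 km; Σ(ρt)_1 = 71491.8; Σ(ρt)_2 = 26998.64 (in km·kg/m³).
e = (25.8 − 11) − (71491.8 − 26998.64) / 3247 = 1.1 km.

1.1 km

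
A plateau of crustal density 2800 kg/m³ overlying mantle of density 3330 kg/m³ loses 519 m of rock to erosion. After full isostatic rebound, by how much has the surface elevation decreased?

Rebound u = e ρ_c/ρ_m = 519 m × 2800/3330 = 436.4 m.
Net surface drop = e − u = 519 m − 436.4 m = e (ρ_m − ρ_c)/ρ_m = 82.6 m.

82.6 m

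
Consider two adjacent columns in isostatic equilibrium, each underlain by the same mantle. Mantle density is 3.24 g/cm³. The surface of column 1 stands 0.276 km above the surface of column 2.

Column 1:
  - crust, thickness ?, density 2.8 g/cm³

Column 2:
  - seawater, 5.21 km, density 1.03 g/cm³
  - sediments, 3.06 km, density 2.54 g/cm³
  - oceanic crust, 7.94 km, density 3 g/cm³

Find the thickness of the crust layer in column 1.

Take the compensation level at the base of the deeper column (depth z_c below the surface of column 1) and equate Σ ρ_i t_i down to z_c; mantle fills any gap and the z_c terms cancel.
Column 1: x×2.8 + (z_c − 0 − x)×3.24
Column 2: 0.276×0 + 5.21×1.03 + 3.06×2.54 + 7.94×3 + (z_c − 0.276 − 16.21)×3.24
The z_c×3.24 term appears on both sides and cancels. Collect the known terms of each column as K = Σ(ρt)_known − 3.24 × (depth of known layers): K_1 = 0 − 3.24×0 = 0; K_2 = 36.9587 − 3.24×(0.276 + 16.21) = −16.45594.
Balance: K_1 − x×(3.24 − 2.8) = K_2, so x = (K_1 − K_2)/(3.24 − 2.8) = 16.4559/0.44 = 37.4 km.

37.4 km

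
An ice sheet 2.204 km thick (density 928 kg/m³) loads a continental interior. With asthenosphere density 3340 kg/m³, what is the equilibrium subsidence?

0.612 km

Isostatic balance requires: the ice load ρ_ice t is balanced by mantle displaced below, ρ_m s.
s = t ρ_ice / ρ_m = 2.204 km × 928/3340 = 0.612 km.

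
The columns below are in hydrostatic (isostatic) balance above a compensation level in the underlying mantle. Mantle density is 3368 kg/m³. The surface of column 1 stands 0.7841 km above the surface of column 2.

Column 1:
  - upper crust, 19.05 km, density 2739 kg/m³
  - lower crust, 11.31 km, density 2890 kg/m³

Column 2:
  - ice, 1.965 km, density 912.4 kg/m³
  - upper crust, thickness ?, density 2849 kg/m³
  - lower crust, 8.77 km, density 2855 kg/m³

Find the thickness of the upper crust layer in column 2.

10.4 km

Take the compensation level at the base of the deeper column (depth z_c below the surface of column 1) and equate Σ ρ_i t_i down to z_c; mantle fills any gap and the z_c terms cancel.
Column 1: 19.05×2739 + 11.31×2890 + (z_c − 30.36)×3368
Column 2: 0.7841×0 + 1.965×912.4 + x×2849 + 8.77×2855 + (z_c − 0.7841 − 10.735 − x)×3368
The z_c×3368 term appears on both sides and cancels. Collect the known terms of each column as K = Σ(ρt)_known − 3368 × (depth of known layers): K_1 = 84863.85 − 3368×30.36 = −17388.63; K_2 = 26831.216 − 3368×(0.7841 + 10.735) = −11965.1128.
Balance: K_1 = K_2 − x×(3368 − 2849), so x = (K_2 − K_1)/(3368 − 2849) = 5423.52/519 = 10.4 km.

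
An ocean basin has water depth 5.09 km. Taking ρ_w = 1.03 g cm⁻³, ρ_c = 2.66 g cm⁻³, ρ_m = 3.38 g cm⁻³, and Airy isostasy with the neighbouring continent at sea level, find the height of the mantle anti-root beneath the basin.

11.5 km

Balancing pressure at the compensation depth: replacing crust with seawater at the top is compensated by replacing crust with mantle at the base: d (ρ_c − ρ_w) = a (ρ_m − ρ_c).
a = d (ρ_c − ρ_w)/(ρ_m − ρ_c) = 5.09 km × 1.63/0.72 = 11.5 km.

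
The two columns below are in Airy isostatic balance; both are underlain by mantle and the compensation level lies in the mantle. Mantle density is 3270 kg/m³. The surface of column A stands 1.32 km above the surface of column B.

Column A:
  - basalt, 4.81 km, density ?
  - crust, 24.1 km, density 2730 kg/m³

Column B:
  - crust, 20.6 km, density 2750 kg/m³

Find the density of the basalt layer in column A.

2850 kg/m³

Take the compensation level at the base of the deeper column (depth z_c below the surface of column A) and equate Σ ρ_i t_i down to z_c; mantle fills any gap and the z_c terms cancel.
Column A: 4.81×ρ + 24.1×2730 + (z_c − 28.91)×3270
Column B: 1.32×0 + 20.6×2750 + (z_c − 1.32 − 20.6)×3270
The z_c×3270 term appears on both sides and cancels. Collect the known terms of each column as K = Σ(ρt)_known − 3270 × (depth of known layers): K_A = 65793 − 3270×28.91 = −28742.7; K_B = 56650 − 3270×(1.32 + 20.6) = −15028.4.
Balance: K_A + 4.81×ρ = K_B, so ρ = (K_B − K_A)/4.81 = 13714.3/4.81 = 2850 kg/m³.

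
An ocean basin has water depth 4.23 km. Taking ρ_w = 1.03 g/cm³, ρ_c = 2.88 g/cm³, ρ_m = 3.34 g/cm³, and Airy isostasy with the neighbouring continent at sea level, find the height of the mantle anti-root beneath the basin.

In Airy isostatic equilibrium: replacing crust with seawater at the top is compensated by replacing crust with mantle at the base: d (ρ_c − ρ_w) = a (ρ_m − ρ_c).
a = d (ρ_c − ρ_w)/(ρ_m − ρ_c) = 4.23 km × 1.85/0.46 = 17 km.

17 km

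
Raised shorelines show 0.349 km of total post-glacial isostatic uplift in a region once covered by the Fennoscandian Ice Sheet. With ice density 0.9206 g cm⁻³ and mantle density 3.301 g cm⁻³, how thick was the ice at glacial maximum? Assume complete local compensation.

u = t ρ_ice/ρ_m → t = u ρ_m/ρ_ice = 0.349 km × 3.301/0.9206 = 1.25 km.

1.25 km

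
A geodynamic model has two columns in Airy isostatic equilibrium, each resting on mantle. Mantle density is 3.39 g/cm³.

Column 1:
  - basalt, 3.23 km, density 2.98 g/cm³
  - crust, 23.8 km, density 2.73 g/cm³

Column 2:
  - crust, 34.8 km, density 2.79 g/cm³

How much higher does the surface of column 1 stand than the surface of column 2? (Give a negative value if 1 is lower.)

−1.14 km

For any compensation level in the mantle, the mantle terms cancel and isostasy reduces to e = (Σt_1 − Σt_2) − (Σ(ρt)_1 − Σ(ρt)_2) / ρ_m.
Σt_1 = 27.03 km; Σt_2 = 34.8 km; Σ(ρt)_1 = 74.5994; Σ(ρt)_2 = 97.092 (in km·g/cm³).
e = (27.03 − 34.8) − (74.5994 − 97.092) / 3.39 = −1.14 km.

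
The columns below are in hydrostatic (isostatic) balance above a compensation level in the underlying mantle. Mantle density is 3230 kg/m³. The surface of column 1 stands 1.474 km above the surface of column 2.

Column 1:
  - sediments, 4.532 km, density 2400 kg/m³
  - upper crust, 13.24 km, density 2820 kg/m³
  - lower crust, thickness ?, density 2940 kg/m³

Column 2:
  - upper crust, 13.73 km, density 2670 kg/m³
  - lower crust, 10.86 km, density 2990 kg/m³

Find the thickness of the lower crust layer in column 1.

Take the compensation level at the base of the deeper column (depth z_c below the surface of column 1) and equate Σ ρ_i t_i down to z_c; mantle fills any gap and the z_c terms cancel.
Column 1: 4.532×2400 + 13.24×2820 + x×2940 + (z_c − 17.772 − x)×3230
Column 2: 1.474×0 + 13.73×2670 + 10.86×2990 + (z_c − 1.474 − 24.59)×3230
The z_c×3230 term appears on both sides and cancels. Collect the known terms of each column as K = Σ(ρt)_known − 3230 × (depth of known layers): K_1 = 48213.6 − 3230×17.772 = −9189.96; K_2 = 69130.5 − 3230×(1.474 + 24.59) = −15056.22.
Balance: K_1 − x×(3230 − 2940) = K_2, so x = (K_1 − K_2)/(3230 − 2940) = 5866.26/290 = 20.2 km.

20.2 km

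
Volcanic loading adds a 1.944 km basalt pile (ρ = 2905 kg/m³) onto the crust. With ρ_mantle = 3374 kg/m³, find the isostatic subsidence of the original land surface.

1.67 km

Subaerial loading: s = t ρ_load / ρ_m.
s = 1.944 km × 2905/3374 = 1.67 km.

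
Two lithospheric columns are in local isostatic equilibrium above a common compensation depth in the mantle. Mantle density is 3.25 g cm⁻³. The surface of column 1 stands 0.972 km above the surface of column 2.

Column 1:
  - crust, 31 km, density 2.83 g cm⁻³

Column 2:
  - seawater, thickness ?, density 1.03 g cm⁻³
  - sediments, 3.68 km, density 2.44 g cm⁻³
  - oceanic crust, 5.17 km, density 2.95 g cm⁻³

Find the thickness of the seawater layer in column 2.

2.4 km

Take the compensation level at the base of the deeper column (depth z_c below the surface of column 1) and equate Σ ρ_i t_i down to z_c; mantle fills any gap and the z_c terms cancel.
Column 1: 31×2.83 + (z_c − 31)×3.25
Column 2: 0.972×0 + x×1.03 + 3.68×2.44 + 5.17×2.95 + (z_c − 0.972 − 8.85 − x)×3.25
The z_c×3.25 term appears on both sides and cancels. Collect the known terms of each column as K = Σ(ρt)_known − 3.25 × (depth of known layers): K_1 = 87.73 − 3.25×31 = −13.02; K_2 = 24.2307 − 3.25×(0.972 + 8.85) = −7.6908.
Balance: K_1 = K_2 − x×(3.25 − 1.03), so x = (K_2 − K_1)/(3.25 − 1.03) = 5.3292/2.22 = 2.4 km.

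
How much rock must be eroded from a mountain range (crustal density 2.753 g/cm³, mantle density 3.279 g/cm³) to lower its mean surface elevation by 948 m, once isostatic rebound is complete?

Net drop Δ = e − u = e − e ρ_c/ρ_m = e (ρ_m − ρ_c)/ρ_m.
e = Δ ρ_m/(ρ_m − ρ_c) = 948 m × 3.279/0.526 = 5910 m.

5910 m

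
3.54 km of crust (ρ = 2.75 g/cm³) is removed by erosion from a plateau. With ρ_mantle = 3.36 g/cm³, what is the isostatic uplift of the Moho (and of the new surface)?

Unloading: uplift u = e ρ_c/ρ_m = 3.54 km × 2.75/3.36 = 2.9 km.

2.9 km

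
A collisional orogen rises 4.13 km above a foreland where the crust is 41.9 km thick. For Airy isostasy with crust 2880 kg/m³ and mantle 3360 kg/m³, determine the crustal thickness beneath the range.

70.8 km

Root depth r = h ρ_c / (ρ_m − ρ_c) = 4.13 km × 2880 / 480 = 24.78 km.
Total thickness = T + h + r = 41.9 km + 4.13 km + 24.78 km = 70.8 km.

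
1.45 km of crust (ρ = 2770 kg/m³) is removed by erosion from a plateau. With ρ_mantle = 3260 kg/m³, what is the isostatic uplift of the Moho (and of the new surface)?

1.23 km

Unloading: uplift u = e ρ_c/ρ_m = 1.45 km × 2770/3260 = 1.23 km.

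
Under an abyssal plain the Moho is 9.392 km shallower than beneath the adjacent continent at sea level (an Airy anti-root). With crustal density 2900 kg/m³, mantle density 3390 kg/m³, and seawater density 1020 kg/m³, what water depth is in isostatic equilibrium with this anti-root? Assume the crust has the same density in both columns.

2.45 km

Replacing a thickness d of crust by seawater at the top must be balanced by replacing crust with mantle at the base: d (ρ_c − ρ_w) = a (ρ_m − ρ_c).
d = a (ρ_m − ρ_c)/(ρ_c − ρ_w) = 9.392 km × 490/1880 = 2.45 km.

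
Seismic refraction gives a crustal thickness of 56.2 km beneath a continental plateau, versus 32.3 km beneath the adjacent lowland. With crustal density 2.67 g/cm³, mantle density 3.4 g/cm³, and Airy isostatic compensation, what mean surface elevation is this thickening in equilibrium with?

Excess crust Δ = 56.2 km − 32.3 km = 23.9 km, split between elevation h and root r with h + r = Δ.
Airy balance ρ_c h = (ρ_m − ρ_c) r gives r = h ρ_c/(ρ_m − ρ_c), so h (1 + ρ_c/(ρ_m − ρ_c)) = Δ, i.e. h = Δ (ρ_m − ρ_c)/ρ_m.
h = 23.9 km × 0.73/3.4 = 5.13 km.

5.13 km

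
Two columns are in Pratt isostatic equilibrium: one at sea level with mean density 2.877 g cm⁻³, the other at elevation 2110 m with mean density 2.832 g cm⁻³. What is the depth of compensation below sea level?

133000 m

ρ_ref D = ρ (D + h) → D (ρ_ref − ρ) = ρ h.
D = ρ h/(ρ_ref − ρ) = 2.832 × 2110 m/(2.877 − 2.832) = 133000 m.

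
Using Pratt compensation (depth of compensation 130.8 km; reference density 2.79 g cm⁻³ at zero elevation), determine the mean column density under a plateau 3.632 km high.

2.71 g cm⁻³

Pratt balance: ρ_ref D = ρ (D + h).
ρ = ρ_ref D/(D + h) = 2.79 × 130.8 km/(130.8 km + 3.632 km) = 2.71 g cm⁻³.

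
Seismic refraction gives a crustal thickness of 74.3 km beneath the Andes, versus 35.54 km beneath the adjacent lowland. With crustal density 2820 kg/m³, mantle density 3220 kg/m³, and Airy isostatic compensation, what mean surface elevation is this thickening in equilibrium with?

4.81 km

Excess crust Δ = 74.3 km − 35.54 km = 38.76 km, split between elevation h and root r with h + r = Δ.
Airy balance ρ_c h = (ρ_m − ρ_c) r gives r = h ρ_c/(ρ_m − ρ_c), so h (1 + ρ_c/(ρ_m − ρ_c)) = Δ, i.e. h = Δ (ρ_m − ρ_c)/ρ_m.
h = 38.76 km × 400/3220 = 4.81 km.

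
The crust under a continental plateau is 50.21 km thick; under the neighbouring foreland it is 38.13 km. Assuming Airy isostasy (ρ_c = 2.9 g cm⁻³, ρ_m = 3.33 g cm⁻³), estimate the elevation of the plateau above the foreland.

Excess crust Δ = 50.21 km − 38.13 km = 12.08 km, split between elevation h and root r with h + r = Δ.
Airy balance ρ_c h = (ρ_m − ρ_c) r gives r = h ρ_c/(ρ_m − ρ_c), so h (1 + ρ_c/(ρ_m − ρ_c)) = Δ, i.e. h = Δ (ρ_m − ρ_c)/ρ_m.
h = 12.08 km × 0.43/3.33 = 1.56 km.

1.56 km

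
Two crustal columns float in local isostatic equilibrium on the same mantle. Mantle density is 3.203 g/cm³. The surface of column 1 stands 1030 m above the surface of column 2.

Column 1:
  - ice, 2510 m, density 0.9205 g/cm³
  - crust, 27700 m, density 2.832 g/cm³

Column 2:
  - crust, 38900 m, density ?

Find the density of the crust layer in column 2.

2.88 g/cm³

Take the compensation level at the base of the deeper column (depth z_c below the surface of column 1) and equate Σ ρ_i t_i down to z_c; mantle fills any gap and the z_c terms cancel.
Column 1: 2510×0.9205 + 27700×2.832 + (z_c − 30210)×3.203
Column 2: 1030×0 + 38900×ρ + (z_c − 1030 − 38900)×3.203
The z_c×3.203 term appears on both sides and cancels. Collect the known terms of each column as K = Σ(ρt)_known − 3.203 × (depth of known layers): K_1 = 80756.855 − 3.203×30210 = −16005.775; K_2 = 0 − 3.203×(1030 + 38900) = −127895.79.
Balance: K_1 = K_2 + 38900×ρ, so ρ = (K_1 − K_2)/38900 = 111890/38900 = 2.88 g/cm³.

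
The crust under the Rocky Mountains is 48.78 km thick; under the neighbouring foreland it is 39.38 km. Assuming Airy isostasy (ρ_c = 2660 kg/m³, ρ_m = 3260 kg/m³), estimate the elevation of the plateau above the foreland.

Excess crust Δ = 48.78 km − 39.38 km = 9.4 km, split between elevation h and root r with h + r = Δ.
Airy balance ρ_c h = (ρ_m − ρ_c) r gives r = h ρ_c/(ρ_m − ρ_c), so h (1 + ρ_c/(ρ_m − ρ_c)) = Δ, i.e. h = Δ (ρ_m − ρ_c)/ρ_m.
h = 9.4 km × 600/3260 = 1.73 km.

1.73 km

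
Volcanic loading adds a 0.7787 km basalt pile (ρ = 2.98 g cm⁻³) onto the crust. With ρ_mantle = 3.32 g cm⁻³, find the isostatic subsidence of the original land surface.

0.699 km

Subaerial loading: s = t ρ_load / ρ_m.
s = 0.7787 km × 2.98/3.32 = 0.699 km.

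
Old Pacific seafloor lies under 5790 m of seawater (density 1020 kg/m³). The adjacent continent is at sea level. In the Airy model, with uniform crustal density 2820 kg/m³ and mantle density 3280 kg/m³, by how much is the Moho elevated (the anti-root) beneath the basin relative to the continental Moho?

Balancing pressure at the compensation depth: replacing crust with seawater at the top is compensated by replacing crust with mantle at the base: d (ρ_c − ρ_w) = a (ρ_m − ρ_c).
a = d (ρ_c − ρ_w)/(ρ_m − ρ_c) = 5790 m × 1800/460 = 22700 m.

22700 m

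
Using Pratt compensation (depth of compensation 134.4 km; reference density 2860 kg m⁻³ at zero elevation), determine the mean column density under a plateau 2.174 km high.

2810 kg m⁻³

Pratt balance: ρ_ref D = ρ (D + h).
ρ = ρ_ref D/(D + h) = 2860 × 134.4 km/(134.4 km + 2.174 km) = 2810 kg m⁻³.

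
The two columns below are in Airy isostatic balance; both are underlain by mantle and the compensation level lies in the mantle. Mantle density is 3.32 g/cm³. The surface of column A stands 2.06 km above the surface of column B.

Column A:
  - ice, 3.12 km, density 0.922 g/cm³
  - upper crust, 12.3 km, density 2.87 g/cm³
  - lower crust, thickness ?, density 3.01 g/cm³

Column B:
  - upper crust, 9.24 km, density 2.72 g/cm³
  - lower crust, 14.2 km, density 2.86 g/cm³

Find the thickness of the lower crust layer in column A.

Take the compensation level at the base of the deeper column (depth z_c below the surface of column A) and equate Σ ρ_i t_i down to z_c; mantle fills any gap and the z_c terms cancel.
Column A: 3.12×0.922 + 12.3×2.87 + x×3.01 + (z_c − 15.42 − x)×3.32
Column B: 2.06×0 + 9.24×2.72 + 14.2×2.86 + (z_c − 2.06 − 23.44)×3.32
The z_c×3.32 term appears on both sides and cancels. Collect the known terms of each column as K = Σ(ρt)_known − 3.32 × (depth of known layers): K_A = 38.17764 − 3.32×15.42 = −13.01676; K_B = 65.7448 − 3.32×(2.06 + 23.44) = −18.9152.
Balance: K_A − x×(3.32 − 3.01) = K_B, so x = (K_A − K_B)/(3.32 − 3.01) = 5.89844/0.31 = 19 km.

19 km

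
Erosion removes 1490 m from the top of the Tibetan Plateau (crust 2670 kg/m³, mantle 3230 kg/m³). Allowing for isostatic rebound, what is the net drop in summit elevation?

Rebound u = e ρ_c/ρ_m = 1490 m × 2670/3230 = 1232 m.
Net surface drop = e − u = 1490 m − 1232 m = e (ρ_m − ρ_c)/ρ_m = 258 m.

258 m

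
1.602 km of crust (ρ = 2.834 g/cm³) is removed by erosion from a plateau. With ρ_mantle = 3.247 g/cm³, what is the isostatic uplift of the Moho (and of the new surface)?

1.4 km

Unloading: uplift u = e ρ_c/ρ_m = 1.602 km × 2.834/3.247 = 1.4 km.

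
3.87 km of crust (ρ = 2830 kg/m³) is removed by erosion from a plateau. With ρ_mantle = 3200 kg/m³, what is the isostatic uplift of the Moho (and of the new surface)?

3.42 km

Unloading: uplift u = e ρ_c/ρ_m = 3.87 km × 2830/3200 = 3.42 km.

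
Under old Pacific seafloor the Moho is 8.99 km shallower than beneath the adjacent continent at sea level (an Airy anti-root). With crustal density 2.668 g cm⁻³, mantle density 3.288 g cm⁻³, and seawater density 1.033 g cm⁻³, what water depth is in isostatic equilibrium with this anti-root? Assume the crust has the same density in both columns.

3.41 km

Replacing a thickness d of crust by seawater at the top must be balanced by replacing crust with mantle at the base: d (ρ_c − ρ_w) = a (ρ_m − ρ_c).
d = a (ρ_m − ρ_c)/(ρ_c − ρ_w) = 8.99 km × 0.62/1.635 = 3.41 km.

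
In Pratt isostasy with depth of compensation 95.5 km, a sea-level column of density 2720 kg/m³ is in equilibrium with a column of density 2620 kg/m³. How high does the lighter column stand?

ρ_ref D = ρ (D + h) → h = D (ρ_ref − ρ)/ρ.
h = 95.5 km × (2720 − 2620)/2620 = 3.65 km.

3.65 km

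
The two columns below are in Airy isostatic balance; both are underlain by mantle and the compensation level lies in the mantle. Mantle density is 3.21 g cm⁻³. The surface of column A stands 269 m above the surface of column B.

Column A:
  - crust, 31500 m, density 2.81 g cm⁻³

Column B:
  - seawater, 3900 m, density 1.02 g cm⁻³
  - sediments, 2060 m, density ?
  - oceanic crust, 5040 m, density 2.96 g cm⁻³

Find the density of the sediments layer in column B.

2.27 g cm⁻³

Take the compensation level at the base of the deeper column (depth z_c below the surface of column A) and equate Σ ρ_i t_i down to z_c; mantle fills any gap and the z_c terms cancel.
Column A: 31500×2.81 + (z_c − 31500)×3.21
Column B: 269×0 + 3900×1.02 + 2060×ρ + 5040×2.96 + (z_c − 269 − 11000)×3.21
The z_c×3.21 term appears on both sides and cancels. Collect the known terms of each column as K = Σ(ρt)_known − 3.21 × (depth of known layers): K_A = 88515 − 3.21×31500 = −12600; K_B = 18896.4 − 3.21×(269 + 11000) = −17277.09.
Balance: K_A = K_B + 2060×ρ, so ρ = (K_A − K_B)/2060 = 4677.09/2060 = 2.27 g cm⁻³.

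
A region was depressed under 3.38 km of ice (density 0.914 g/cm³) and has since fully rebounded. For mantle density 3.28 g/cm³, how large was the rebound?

0.942 km

Removing the load lets mantle flow back in; uplift u satisfies ρ_ice t = ρ_m u.
u = t ρ_ice/ρ_m = 3.38 km × 0.914/3.28 = 0.942 km.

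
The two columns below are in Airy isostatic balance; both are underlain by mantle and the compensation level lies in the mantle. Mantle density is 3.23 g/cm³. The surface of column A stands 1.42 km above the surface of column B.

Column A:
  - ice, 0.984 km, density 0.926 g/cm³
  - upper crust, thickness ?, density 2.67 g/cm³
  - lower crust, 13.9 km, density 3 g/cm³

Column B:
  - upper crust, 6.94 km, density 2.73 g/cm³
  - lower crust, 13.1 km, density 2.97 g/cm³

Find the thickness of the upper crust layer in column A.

Take the compensation level at the base of the deeper column (depth z_c below the surface of column A) and equate Σ ρ_i t_i down to z_c; mantle fills any gap and the z_c terms cancel.
Column A: 0.984×0.926 + x×2.67 + 13.9×3 + (z_c − 14.884 − x)×3.23
Column B: 1.42×0 + 6.94×2.73 + 13.1×2.97 + (z_c − 1.42 − 20.04)×3.23
The z_c×3.23 term appears on both sides and cancels. Collect the known terms of each column as K = Σ(ρt)_known − 3.23 × (depth of known layers): K_A = 42.611184 − 3.23×14.884 = −5.464136; K_B = 57.8532 − 3.23×(1.42 + 20.04) = −11.4626.
Balance: K_A − x×(3.23 − 2.67) = K_B, so x = (K_A − K_B)/(3.23 − 2.67) = 5.99846/0.56 = 10.7 km.

10.7 km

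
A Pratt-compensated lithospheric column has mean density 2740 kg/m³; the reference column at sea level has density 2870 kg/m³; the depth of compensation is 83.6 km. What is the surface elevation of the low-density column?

3.97 km

ρ_ref D = ρ (D + h) → h = D (ρ_ref − ρ)/ρ.
h = 83.6 km × (2870 − 2740)/2740 = 3.97 km.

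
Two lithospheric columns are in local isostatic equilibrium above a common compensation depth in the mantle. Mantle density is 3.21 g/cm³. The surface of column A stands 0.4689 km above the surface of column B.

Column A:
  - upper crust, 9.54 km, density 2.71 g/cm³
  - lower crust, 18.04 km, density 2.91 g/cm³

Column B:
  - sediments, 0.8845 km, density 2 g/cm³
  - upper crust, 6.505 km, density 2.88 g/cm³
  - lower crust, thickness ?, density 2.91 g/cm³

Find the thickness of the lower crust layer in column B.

Take the compensation level at the base of the deeper column (depth z_c below the surface of column A) and equate Σ ρ_i t_i down to z_c; mantle fills any gap and the z_c terms cancel.
Column A: 9.54×2.71 + 18.04×2.91 + (z_c − 27.58)×3.21
Column B: 0.4689×0 + 0.8845×2 + 6.505×2.88 + x×2.91 + (z_c − 0.4689 − 7.3895 − x)×3.21
The z_c×3.21 term appears on both sides and cancels. Collect the known terms of each column as K = Σ(ρt)_known − 3.21 × (depth of known layers): K_A = 78.3498 − 3.21×27.58 = −10.182; K_B = 20.5034 − 3.21×(0.4689 + 7.3895) = −4.722064.
Balance: K_A = K_B − x×(3.21 − 2.91), so x = (K_B − K_A)/(3.21 − 2.91) = 5.45994/0.3 = 18.2 km.

18.2 km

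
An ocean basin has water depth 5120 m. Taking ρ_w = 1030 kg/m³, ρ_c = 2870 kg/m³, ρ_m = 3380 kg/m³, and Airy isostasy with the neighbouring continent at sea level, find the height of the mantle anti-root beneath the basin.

In Airy isostatic equilibrium: replacing crust with seawater at the top is compensated by replacing crust with mantle at the base: d (ρ_c − ρ_w) = a (ρ_m − ρ_c).
a = d (ρ_c − ρ_w)/(ρ_m − ρ_c) = 5120 m × 1840/510 = 18500 m.

18500 m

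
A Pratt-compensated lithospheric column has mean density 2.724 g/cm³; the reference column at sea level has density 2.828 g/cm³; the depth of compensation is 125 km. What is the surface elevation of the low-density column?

ρ_ref D = ρ (D + h) → h = D (ρ_ref − ρ)/ρ.
h = 125 km × (2.828 − 2.724)/2.724 = 4.77 km.

4.77 km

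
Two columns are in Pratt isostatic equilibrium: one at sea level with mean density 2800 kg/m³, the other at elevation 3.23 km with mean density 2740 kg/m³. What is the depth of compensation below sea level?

ρ_ref D = ρ (D + h) → D (ρ_ref − ρ) = ρ h.
D = ρ h/(ρ_ref − ρ) = 2740 × 3.23 km/(2800 − 2740) = 148 km.

148 km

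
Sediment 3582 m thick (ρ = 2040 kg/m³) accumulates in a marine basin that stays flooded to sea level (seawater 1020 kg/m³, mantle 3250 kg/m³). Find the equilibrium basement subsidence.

1640 m

Submarine loading: the sediment displaces seawater, and the subsidence is in turn flooded, so s (ρ_m − ρ_w) = t (ρ_sed − ρ_w).
s = 3582 m × (2040 − 1020) / (3250 − 1020) = 1640 m.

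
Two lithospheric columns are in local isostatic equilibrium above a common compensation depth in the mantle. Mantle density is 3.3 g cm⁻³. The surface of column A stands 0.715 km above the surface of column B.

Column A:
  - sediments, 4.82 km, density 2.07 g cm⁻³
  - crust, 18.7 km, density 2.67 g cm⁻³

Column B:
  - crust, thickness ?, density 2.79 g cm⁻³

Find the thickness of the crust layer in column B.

30.1 km

Take the compensation level at the base of the deeper column (depth z_c below the surface of column A) and equate Σ ρ_i t_i down to z_c; mantle fills any gap and the z_c terms cancel.
Column A: 4.82×2.07 + 18.7×2.67 + (z_c − 23.52)×3.3
Column B: 0.715×0 + x×2.79 + (z_c − 0.715 − 0 − x)×3.3
The z_c×3.3 term appears on both sides and cancels. Collect the known terms of each column as K = Σ(ρt)_known − 3.3 × (depth of known layers): K_A = 59.9064 − 3.3×23.52 = −17.7096; K_B = 0 − 3.3×(0.715 + 0) = −2.3595.
Balance: K_A = K_B − x×(3.3 − 2.79), so x = (K_B − K_A)/(3.3 − 2.79) = 15.3501/0.51 = 30.1 km.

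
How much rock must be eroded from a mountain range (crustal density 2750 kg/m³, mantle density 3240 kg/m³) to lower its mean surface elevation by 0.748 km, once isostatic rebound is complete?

4.95 km

Net drop Δ = e − u = e − e ρ_c/ρ_m = e (ρ_m − ρ_c)/ρ_m.
e = Δ ρ_m/(ρ_m − ρ_c) = 0.748 km × 3240/490 = 4.95 km.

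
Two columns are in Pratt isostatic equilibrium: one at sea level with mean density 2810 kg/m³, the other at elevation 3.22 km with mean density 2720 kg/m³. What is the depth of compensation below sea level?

97.3 km

ρ_ref D = ρ (D + h) → D (ρ_ref − ρ) = ρ h.
D = ρ h/(ρ_ref − ρ) = 2720 × 3.22 km/(2810 − 2720) = 97.3 km.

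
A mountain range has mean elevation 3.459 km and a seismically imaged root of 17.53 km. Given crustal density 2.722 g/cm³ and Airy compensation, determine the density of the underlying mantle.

Airy balance: ρ_c h = (ρ_m − ρ_c) r → ρ_m = ρ_c (1 + h/r).
ρ_m = 2.722 × (1 + 3.459 km/17.53 km) = 3.26 g/cm³.

3.26 g/cm³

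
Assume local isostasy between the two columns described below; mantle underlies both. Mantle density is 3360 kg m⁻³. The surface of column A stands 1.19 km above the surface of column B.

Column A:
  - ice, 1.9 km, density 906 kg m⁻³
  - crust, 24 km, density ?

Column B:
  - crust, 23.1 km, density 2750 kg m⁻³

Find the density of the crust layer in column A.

2800 kg m⁻³

Take the compensation level at the base of the deeper column (depth z_c below the surface of column A) and equate Σ ρ_i t_i down to z_c; mantle fills any gap and the z_c terms cancel.
Column A: 1.9×906 + 24×ρ + (z_c − 25.9)×3360
Column B: 1.19×0 + 23.1×2750 + (z_c − 1.19 − 23.1)×3360
The z_c×3360 term appears on both sides and cancels. Collect the known terms of each column as K = Σ(ρt)_known − 3360 × (depth of known layers): K_A = 1721.4 − 3360×25.9 = −85302.6; K_B = 63525 − 3360×(1.19 + 23.1) = −18089.4.
Balance: K_A + 24×ρ = K_B, so ρ = (K_B − K_A)/24 = 67213.2/24 = 2800 kg m⁻³.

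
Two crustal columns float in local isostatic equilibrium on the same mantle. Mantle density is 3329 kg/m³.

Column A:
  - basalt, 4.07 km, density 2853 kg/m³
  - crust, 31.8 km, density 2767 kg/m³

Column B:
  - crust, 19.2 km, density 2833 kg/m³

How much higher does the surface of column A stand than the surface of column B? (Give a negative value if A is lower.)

For any compensation level in the mantle, the mantle terms cancel and isostasy reduces to e = (Σt_A − Σt_B) − (Σ(ρt)_A − Σ(ρt)_B) / ρ_m.
Σt_A = 35.87 km; Σt_B = 19.2 km; Σ(ρt)_A = 99602.31; Σ(ρt)_B = 54393.6 (in km·kg/m³).
e = (35.87 − 19.2) − (99602.31 − 54393.6) / 3329 = 3.09 km.

3.09 km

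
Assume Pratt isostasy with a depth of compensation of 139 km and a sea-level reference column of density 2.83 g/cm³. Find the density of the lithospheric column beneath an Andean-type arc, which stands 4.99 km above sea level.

Pratt balance: ρ_ref D = ρ (D + h).
ρ = ρ_ref D/(D + h) = 2.83 × 139 km/(139 km + 4.99 km) = 2.73 g/cm³.

2.73 g/cm³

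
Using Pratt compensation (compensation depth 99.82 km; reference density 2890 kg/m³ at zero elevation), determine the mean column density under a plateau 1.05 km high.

Pratt balance: ρ_ref D = ρ (D + h).
ρ = ρ_ref D/(D + h) = 2890 × 99.82 km/(99.82 km + 1.05 km) = 2860 kg/m³.

2860 kg/m³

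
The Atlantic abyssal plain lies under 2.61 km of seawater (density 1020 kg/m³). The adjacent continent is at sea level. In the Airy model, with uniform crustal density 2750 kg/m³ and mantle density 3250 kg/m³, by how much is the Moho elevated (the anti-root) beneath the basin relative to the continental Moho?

9.03 km

Equating mass per unit area of the two columns: replacing crust with seawater at the top is compensated by replacing crust with mantle at the base: d (ρ_c − ρ_w) = a (ρ_m − ρ_c).
a = d (ρ_c − ρ_w)/(ρ_m − ρ_c) = 2.61 km × 1730/500 = 9.03 km.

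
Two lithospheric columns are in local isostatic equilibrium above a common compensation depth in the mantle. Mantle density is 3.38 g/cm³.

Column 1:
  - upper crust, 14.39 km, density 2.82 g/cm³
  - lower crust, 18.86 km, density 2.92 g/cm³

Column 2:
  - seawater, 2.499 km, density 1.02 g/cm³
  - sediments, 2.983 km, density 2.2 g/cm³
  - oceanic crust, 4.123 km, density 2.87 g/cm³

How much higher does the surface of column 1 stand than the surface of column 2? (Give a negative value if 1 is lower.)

For any compensation level in the mantle, the mantle terms cancel and isostasy reduces to e = (Σt_1 − Σt_2) − (Σ(ρt)_1 − Σ(ρt)_2) / ρ_m.
Σt_1 = 33.25 km; Σt_2 = 9.605 km; Σ(ρt)_1 = 95.651; Σ(ρt)_2 = 20.94459 (in km·g/cm³).
e = (33.25 − 9.605) − (95.651 − 20.94459) / 3.38 = 1.54 km.

1.54 km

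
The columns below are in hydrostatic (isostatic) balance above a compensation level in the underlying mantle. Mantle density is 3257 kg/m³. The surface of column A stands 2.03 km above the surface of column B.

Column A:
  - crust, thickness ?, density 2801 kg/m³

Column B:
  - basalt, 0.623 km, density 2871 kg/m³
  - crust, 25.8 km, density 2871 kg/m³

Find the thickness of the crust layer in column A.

36.9 km

Take the compensation level at the base of the deeper column (depth z_c below the surface of column A) and equate Σ ρ_i t_i down to z_c; mantle fills any gap and the z_c terms cancel.
Column A: x×2801 + (z_c − 0 − x)×3257
Column B: 2.03×0 + 0.623×2871 + 25.8×2871 + (z_c − 2.03 − 26.423)×3257
The z_c×3257 term appears on both sides and cancels. Collect the known terms of each column as K = Σ(ρt)_known − 3257 × (depth of known layers): K_A = 0 − 3257×0 = 0; K_B = 75860.433 − 3257×(2.03 + 26.423) = −16810.988.
Balance: K_A − x×(3257 − 2801) = K_B, so x = (K_A − K_B)/(3257 − 2801) = 16811/456 = 36.9 km.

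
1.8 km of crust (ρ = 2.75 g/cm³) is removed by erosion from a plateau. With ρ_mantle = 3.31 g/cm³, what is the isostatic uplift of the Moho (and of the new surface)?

1.5 km

Unloading: uplift u = e ρ_c/ρ_m = 1.8 km × 2.75/3.31 = 1.5 km.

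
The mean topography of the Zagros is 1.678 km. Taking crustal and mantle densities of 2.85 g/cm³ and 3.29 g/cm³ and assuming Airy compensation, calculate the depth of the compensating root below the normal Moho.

10.9 km

Balancing pressure at the compensation depth: the weight of the topography is balanced by the buoyancy of the root, ρ_c h = (ρ_m − ρ_c) r.
r = h · ρ_c / (ρ_m − ρ_c) = 1.678 km × 2.85 / (3.29 − 2.85) = 10.9 km.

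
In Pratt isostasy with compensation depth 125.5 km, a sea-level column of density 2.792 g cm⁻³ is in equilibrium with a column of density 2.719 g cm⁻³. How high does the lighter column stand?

3.37 km

ρ_ref D = ρ (D + h) → h = D (ρ_ref − ρ)/ρ.
h = 125.5 km × (2.792 − 2.719)/2.719 = 3.37 km.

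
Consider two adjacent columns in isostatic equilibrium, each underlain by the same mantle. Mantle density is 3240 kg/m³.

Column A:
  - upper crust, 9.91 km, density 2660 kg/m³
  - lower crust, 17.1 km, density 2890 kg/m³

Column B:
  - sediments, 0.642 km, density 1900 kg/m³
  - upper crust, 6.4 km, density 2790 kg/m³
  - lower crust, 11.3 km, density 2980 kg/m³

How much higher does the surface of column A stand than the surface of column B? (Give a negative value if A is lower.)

1.56 km

For any compensation level in the mantle, the mantle terms cancel and isostasy reduces to e = (Σt_A − Σt_B) − (Σ(ρt)_A − Σ(ρt)_B) / ρ_m.
Σt_A = 27.01 km; Σt_B = 18.342 km; Σ(ρt)_A = 75779.6; Σ(ρt)_B = 52749.8 (in km·kg/m³).
e = (27.01 − 18.342) − (75779.6 − 52749.8) / 3240 = 1.56 km.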